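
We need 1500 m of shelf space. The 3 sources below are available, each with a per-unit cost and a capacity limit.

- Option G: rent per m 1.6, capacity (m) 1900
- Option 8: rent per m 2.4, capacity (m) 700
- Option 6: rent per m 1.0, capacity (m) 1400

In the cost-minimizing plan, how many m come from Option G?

100

Fill from the cheapest source first.
Option 6 at 1.0: take all 1400 m ; 100 still needed.
Option G at 1.6: take 100 of its 1900 ; requirement met.
Option 8: unused.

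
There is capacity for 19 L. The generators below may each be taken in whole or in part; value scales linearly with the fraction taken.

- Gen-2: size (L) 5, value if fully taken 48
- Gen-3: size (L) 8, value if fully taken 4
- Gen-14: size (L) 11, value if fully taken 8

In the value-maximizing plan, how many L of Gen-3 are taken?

3

Best value per unit of size first: Gen-2 48/5≈9.6, Gen-14 8/11≈0.727, Gen-3 4/8≈0.5.
Gen-2: take in full, 5 L for value 48 ; 14 left.
Take all of Gen-14 (11 L, value 8) ; 3 L left.
Only 3 L remain; take 3/8 of Gen-3 for value 4×3/8 = 1.5.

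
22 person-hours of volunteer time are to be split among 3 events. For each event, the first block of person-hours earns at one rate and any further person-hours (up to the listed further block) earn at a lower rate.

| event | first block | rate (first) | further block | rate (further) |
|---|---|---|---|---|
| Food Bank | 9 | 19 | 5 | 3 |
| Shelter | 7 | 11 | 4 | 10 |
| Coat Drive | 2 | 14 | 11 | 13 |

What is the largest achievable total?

Treat each block as its own option and order by rate: Food Bank/T1 19 > Coat Drive/T1 14 > Coat Drive/T2 13 > Shelter/T1 11 > Shelter/T2 10 > Food Bank/T2 3.
Food Bank/T1 (19): +9 — 13 left.
Coat Drive/T1 (14): +2 — 11 left.
Fill Coat Drive T2 block (11 at 13) — 0 left.
Total = 19×9 + 14×2 + 13×11 = 342.

342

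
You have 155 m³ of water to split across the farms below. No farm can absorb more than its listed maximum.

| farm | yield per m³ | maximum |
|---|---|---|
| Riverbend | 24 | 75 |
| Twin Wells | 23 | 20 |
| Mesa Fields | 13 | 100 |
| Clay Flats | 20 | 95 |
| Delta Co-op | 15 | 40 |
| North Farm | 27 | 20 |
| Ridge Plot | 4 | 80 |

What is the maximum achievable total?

Rank by yield per m³: North Farm 27 > Riverbend 24 > Twin Wells 23 > Clay Flats 20 > Delta Co-op 15 > Mesa Fields 13 > Ridge Plot 4.
Give North Farm 20 to hit its cap of 20 ; 135 left.
Riverbend takes 75 to reach its cap of 75 ; 60 left.
Give Twin Wells 20 to hit its cap of 20 ; 40 left.
Clay Flats: +40 (room for 95) → 40. Pool exhausted.
Total = 24×75 + 23×20 + 20×40 + 27×20 = 3600.

3600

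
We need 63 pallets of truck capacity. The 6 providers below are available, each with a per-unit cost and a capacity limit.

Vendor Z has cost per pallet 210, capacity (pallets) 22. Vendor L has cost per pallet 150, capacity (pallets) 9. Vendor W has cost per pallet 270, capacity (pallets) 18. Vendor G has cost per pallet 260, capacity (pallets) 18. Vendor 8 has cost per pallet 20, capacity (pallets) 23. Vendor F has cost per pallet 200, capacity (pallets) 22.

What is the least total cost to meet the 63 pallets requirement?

8100

Fill from the cheapest provider first.
Vendor 8 (20): use full 23 ; 40 pallets to go.
Vendor L at 150: take all 9 pallets ; 31 still needed.
Vendor F at 200: take all 22 pallets ; 9 still needed.
Take 9 from Vendor Z at 210 to finish.
Vendor G, Vendor W: unused.
Cost = 23×20 + 9×150 + 22×200 + 9×210 = 8100.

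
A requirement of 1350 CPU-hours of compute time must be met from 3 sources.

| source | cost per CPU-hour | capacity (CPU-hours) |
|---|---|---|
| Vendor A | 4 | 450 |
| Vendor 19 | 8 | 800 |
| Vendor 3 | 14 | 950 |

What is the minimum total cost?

Use sources in increasing cost order.
Vendor A at 4: take all 450 CPU-hours ; 900 still needed.
Vendor 19 (8): use full 800 ; 100 CPU-hours to go.
Vendor 3 at 14: take 100 of its 950 ; requirement met.
Cost = 450×4 + 800×8 + 100×14 = 9600.

9600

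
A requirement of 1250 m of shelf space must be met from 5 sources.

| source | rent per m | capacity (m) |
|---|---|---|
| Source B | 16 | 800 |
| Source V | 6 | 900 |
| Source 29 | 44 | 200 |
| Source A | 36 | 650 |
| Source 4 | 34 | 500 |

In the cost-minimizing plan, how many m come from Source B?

Cheapest first:
Source V at 6: take all 900 m — 350 still needed.
Source B (16): take the remaining 350 — done.
Source 4, Source A, Source 29: unused.

350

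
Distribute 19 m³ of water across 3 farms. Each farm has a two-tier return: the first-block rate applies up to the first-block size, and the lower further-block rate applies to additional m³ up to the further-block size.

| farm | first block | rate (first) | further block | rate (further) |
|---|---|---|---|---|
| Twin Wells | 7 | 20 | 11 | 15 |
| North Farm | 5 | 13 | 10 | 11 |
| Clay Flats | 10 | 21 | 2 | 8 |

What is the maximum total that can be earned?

Treat each block as its own option and order by rate: Clay Flats/T1 21 > Twin Wells/T1 20 > Twin Wells/T2 15 > North Farm/T1 13 > North Farm/T2 11 > Clay Flats/T2 8.
Clay Flats/T1 (21): +10 ; 9 left.
Twin Wells T1 at 20: fill all 7 ; 2 left.
Twin Wells/T2: +2 of 11 at 15; pool empty.
Total = 21×10 + 20×7 + 15×2 = 380.

380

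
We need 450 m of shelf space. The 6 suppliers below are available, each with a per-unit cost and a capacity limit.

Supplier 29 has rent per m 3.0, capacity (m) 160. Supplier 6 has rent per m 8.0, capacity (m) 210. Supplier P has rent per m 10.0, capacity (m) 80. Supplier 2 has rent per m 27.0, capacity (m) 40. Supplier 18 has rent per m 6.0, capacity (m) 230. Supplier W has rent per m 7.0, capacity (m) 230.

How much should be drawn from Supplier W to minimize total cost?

Fill from the cheapest supplier first.
Take 160 from Supplier 29 at 3.0 — need 290 more.
Take 230 from Supplier 18 at 6.0 — need 60 more.
Supplier W at 7.0: take 60 of its 230 — requirement met.
Supplier 6, Supplier P, Supplier 2: unused.

60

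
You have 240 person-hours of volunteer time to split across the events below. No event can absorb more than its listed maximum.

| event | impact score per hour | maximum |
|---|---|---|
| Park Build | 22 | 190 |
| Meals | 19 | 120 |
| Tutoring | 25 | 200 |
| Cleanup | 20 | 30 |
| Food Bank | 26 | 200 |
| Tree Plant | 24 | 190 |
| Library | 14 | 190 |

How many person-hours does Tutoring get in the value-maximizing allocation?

40

Rank by impact score per hour: Food Bank 26 > Tutoring 25 > Tree Plant 24 > Park Build 22 > Cleanup 20 > Meals 19 > Library 14.
Food Bank takes 200 to reach its cap of 200 → 40 left.
Tutoring: +40 (room for 200) → 40. Pool exhausted.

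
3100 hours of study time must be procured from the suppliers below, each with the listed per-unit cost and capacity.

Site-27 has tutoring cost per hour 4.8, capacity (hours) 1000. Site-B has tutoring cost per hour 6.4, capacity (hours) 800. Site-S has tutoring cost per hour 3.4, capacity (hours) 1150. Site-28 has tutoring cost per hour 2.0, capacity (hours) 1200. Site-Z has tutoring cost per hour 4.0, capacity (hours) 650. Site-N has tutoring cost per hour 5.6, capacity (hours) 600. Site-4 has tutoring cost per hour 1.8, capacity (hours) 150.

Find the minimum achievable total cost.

Use suppliers in increasing cost order.
Site-4 at 1.8: take all 150 hours ; 2950 still needed.
Site-28 at 2.0: take all 1200 hours ; 1750 still needed.
Site-S (3.4): use full 1150 ; 600 hours to go.
Site-Z at 4.0: take 600 of its 650 ; requirement met.
Site-27, Site-N, Site-B: unused.
Cost = 150×1.8 + 1200×2.0 + 1150×3.4 + 600×4.0 = 8980.

8980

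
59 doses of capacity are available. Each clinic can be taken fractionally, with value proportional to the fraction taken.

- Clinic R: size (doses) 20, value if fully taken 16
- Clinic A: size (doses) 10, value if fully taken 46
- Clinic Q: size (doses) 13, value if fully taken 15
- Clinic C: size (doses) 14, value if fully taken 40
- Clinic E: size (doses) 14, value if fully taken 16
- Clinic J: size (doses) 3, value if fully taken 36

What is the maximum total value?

Sort by value density: Clinic J 36/3≈12, Clinic A 46/10≈4.6, Clinic C 40/14≈2.86, Clinic Q 15/13≈1.15, Clinic E 16/14≈1.14, Clinic R 16/20≈0.8.
Clinic J: take in full, 3 doses for value 36 — 56 left.
Clinic A: take in full, 10 doses for value 46 — 46 left.
Take all of Clinic C (14 doses, value 40) — 32 doses left.
Take all of Clinic Q (13 doses, value 15) — 19 doses left.
All 14 doses of Clinic E fit (value 16) — 5 remain.
Only 5 doses remain; take 5/20 of Clinic R for value 16×5/20 = 4.
Total value = 157.

157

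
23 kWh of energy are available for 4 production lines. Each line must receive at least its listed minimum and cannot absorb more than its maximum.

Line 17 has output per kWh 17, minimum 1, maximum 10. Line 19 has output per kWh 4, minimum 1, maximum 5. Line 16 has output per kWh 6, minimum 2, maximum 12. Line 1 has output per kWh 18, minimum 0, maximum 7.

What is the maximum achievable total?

330

Meeting every minimum uses 1+1+2+0 = 4 kWh, leaving 19.
Rank by output per kWh: Line 1 18 > Line 17 17 > Line 16 6 > Line 19 4.
Give Line 1 7 more to hit its cap of 7 → 12 left.
Give Line 17 9 more to hit its cap of 10 → 3 left.
Line 16 has room for 10 more but only 3 remain, so it gets 5.
Total = 17×10 + 4×1 + 6×5 + 18×7 = 330.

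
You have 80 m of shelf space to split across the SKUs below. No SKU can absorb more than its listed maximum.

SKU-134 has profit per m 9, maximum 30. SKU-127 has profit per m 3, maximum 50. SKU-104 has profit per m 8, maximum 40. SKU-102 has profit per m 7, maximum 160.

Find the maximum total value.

660

Highest profit per m first: SKU-134 9 > SKU-104 8 > SKU-102 7 > SKU-127 3.
SKU-134 takes 30 to reach its cap of 30 — 50 left.
SKU-104 takes 40 to reach its cap of 40 — 10 left.
Only 10 left; SKU-102 takes them to reach 10.
Total = 9×30 + 8×40 + 7×10 = 660.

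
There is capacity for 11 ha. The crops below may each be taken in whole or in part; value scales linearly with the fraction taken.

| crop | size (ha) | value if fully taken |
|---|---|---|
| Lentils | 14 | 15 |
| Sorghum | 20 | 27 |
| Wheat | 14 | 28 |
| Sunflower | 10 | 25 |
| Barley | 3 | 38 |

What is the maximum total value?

58

Best value per unit of size first: Barley 38/3≈12.7, Sunflower 25/10≈2.5, Wheat 28/14≈2, Sorghum 27/20≈1.35, Lentils 15/14≈1.07.
All 3 ha of Barley fit (value 38) — 8 remain.
Fill the last 8 ha with part of Sunflower: 8/10 of it earns 20.
Total value = 58.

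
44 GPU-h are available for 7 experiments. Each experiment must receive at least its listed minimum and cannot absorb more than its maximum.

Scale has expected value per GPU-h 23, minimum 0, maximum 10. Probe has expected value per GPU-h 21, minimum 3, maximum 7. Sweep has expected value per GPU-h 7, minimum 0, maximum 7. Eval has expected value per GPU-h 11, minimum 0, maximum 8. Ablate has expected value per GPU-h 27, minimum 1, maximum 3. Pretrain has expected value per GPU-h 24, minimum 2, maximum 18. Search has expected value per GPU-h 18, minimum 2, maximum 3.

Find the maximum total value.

Meeting every minimum uses 0+3+0+0+1+2+2 = 8 GPU-h, leaving 36.
Order the experiments by expected value per GPU-h: Ablate 27 > Pretrain 24 > Scale 23 > Probe 21 > Search 18 > Eval 11 > Sweep 7.
Ablate: +2 to 3 (cap) — 34 left.
Pretrain: +16 to 18 (cap) — 18 left.
Give Scale 10 more to hit its cap of 10 — 8 left.
Probe: +4 to 7 (cap) — 4 left.
Give Search 1 more to hit its cap of 3 — 3 left.
Only 3 left; Eval takes them to reach 3.
Total = 23×10 + 21×7 + 11×3 + 27×3 + 24×18 + 18×3 = 977.

977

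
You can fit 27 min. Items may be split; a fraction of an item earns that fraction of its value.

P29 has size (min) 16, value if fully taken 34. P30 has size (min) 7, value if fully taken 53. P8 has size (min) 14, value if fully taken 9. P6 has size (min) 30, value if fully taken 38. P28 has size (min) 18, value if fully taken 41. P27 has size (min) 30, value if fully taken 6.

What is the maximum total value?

Best value per unit of size first: P30 53/7≈7.57, P28 41/18≈2.28, P29 34/16≈2.12, P6 38/30≈1.27, P8 9/14≈0.643, P27 6/30≈0.2.
P30: take in full, 7 min for value 53 → 20 left.
Take all of P28 (18 min, value 41) → 2 min left.
Fill the last 2 min with part of P29: 2/16 of it earns 4.25.
Total value = 98.25.

98.25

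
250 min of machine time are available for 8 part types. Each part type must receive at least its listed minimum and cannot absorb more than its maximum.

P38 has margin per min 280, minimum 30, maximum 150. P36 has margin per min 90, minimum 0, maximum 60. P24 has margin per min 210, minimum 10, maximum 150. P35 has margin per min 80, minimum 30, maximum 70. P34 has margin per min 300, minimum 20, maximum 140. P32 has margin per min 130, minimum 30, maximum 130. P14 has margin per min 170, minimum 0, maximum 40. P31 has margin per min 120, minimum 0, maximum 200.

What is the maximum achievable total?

61600

Meeting every minimum uses 30+0+10+30+20+30+0+0 = 120 min, leaving 130.
Order the part types by margin per min: P34 300 > P38 280 > P24 210 > P14 170 > P32 130 > P31 120 > P36 90 > P35 80.
P34: +120 to 140 (cap) → 10 left.
P38: +10 (room for 120) → 40. Pool exhausted.
Total = 280×40 + 210×10 + 80×30 + 300×140 + 130×30 = 61600.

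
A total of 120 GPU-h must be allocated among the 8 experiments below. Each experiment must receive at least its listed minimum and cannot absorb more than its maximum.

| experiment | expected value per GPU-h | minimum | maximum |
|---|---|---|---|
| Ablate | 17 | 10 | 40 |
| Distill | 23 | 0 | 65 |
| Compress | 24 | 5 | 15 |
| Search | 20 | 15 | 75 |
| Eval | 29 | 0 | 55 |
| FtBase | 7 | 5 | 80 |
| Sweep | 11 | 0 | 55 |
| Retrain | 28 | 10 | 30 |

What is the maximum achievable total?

3060

Meeting every minimum uses 10+0+5+15+0+5+0+10 = 45 GPU-h, leaving 75.
Rank by expected value per GPU-h: Eval 29 > Retrain 28 > Compress 24 > Distill 23 > Search 20 > Ablate 17 > Sweep 11 > FtBase 7.
Give Eval 55 more to hit its cap of 55 ; 20 left.
Give Retrain 20 more to hit its cap of 30 ; 0 left.
Total = 17×10 + 24×5 + 20×15 + 29×55 + 7×5 + 28×30 = 3060.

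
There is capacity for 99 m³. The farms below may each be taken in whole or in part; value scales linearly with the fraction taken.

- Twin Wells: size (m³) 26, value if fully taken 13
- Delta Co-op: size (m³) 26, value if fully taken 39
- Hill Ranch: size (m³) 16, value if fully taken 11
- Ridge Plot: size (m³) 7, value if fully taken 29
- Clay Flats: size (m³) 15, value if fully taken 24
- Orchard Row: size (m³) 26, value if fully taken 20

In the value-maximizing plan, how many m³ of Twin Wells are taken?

Sort by value density: Ridge Plot 29/7≈4.14, Clay Flats 24/15≈1.6, Delta Co-op 39/26≈1.5, Orchard Row 20/26≈0.769, Hill Ranch 11/16≈0.688, Twin Wells 13/26≈0.5.
Take all of Ridge Plot (7 m³, value 29) ; 92 m³ left.
All 15 m³ of Clay Flats fit (value 24) ; 77 remain.
All 26 m³ of Delta Co-op fit (value 39) ; 51 remain.
Orchard Row: take in full, 26 m³ for value 20 ; 25 left.
All 16 m³ of Hill Ranch fit (value 11) ; 9 remain.
Only 9 m³ remain; take 9/26 of Twin Wells for value 13×9/26 = 4.5.

9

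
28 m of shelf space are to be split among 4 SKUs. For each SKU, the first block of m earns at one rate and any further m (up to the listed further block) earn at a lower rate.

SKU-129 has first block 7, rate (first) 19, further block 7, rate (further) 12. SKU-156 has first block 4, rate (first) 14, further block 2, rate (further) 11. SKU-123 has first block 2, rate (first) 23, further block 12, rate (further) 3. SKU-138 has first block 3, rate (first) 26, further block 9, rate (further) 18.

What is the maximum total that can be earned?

Rank every tier by rate: SKU-138/first 26 > SKU-123/first 23 > SKU-129/first 19 > SKU-138/second 18 > SKU-156/first 14 > SKU-129/second 12 > SKU-156/second 11 > SKU-123/second 3.
SKU-138 first at 26: fill all 3 → 25 left.
SKU-123 first at 23: fill all 2 → 23 left.
Fill SKU-129 first block (7 at 19) → 16 left.
SKU-138 second at 18: fill all 9 → 7 left.
SKU-156 first at 14: fill all 4 → 3 left.
SKU-129 second at 12: only 3 left, fill 3.
Total = 26×3 + 23×2 + 19×7 + 18×9 + 14×4 + 12×3 = 511.

511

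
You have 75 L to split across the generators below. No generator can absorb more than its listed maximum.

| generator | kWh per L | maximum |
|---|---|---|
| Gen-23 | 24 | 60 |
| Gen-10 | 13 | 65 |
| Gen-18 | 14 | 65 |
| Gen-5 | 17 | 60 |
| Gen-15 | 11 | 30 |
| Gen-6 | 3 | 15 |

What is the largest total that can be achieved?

Order the generators by kWh per L: Gen-23 24 > Gen-5 17 > Gen-18 14 > Gen-10 13 > Gen-15 11 > Gen-6 3.
Gen-23 takes 60 to reach its cap of 60 — 15 left.
Gen-5 has room for 60 but only 15 remain, so it gets 15.
Total = 24×60 + 17×15 = 1695.

1695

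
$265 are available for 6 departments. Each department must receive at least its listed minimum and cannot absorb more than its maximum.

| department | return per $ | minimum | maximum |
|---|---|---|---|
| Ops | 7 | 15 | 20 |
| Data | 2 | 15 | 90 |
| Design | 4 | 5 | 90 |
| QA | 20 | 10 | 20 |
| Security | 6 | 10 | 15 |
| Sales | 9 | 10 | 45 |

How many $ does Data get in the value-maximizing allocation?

Meeting every minimum uses 15+15+5+10+10+10 = 65 $, leaving 200.
Rank by return per $: QA 20 > Sales 9 > Ops 7 > Security 6 > Design 4 > Data 2.
QA: +10 to 20 (cap) → 190 left.
Sales takes 35 more to reach its cap of 45 → 155 left.
Give Ops 5 more to hit its cap of 20 → 150 left.
Security: +5 to 15 (cap) → 145 left.
Give Design 85 more to hit its cap of 90 → 60 left.
Data: +60 (room for 75) → 75. Pool exhausted.

75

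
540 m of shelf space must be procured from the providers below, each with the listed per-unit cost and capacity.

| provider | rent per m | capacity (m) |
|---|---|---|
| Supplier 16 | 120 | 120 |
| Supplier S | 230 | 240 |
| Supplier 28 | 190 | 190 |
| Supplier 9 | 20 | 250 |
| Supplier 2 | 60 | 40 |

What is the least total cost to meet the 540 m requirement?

46500

Cheapest first:
Supplier 9 at 20: take all 250 m → 290 still needed.
Take 40 from Supplier 2 at 60 → need 250 more.
Supplier 16 at 120: take all 120 m → 130 still needed.
Take 130 from Supplier 28 at 190 to finish.
Supplier S: unused.
Cost = 250×20 + 40×60 + 120×120 + 130×190 = 46500.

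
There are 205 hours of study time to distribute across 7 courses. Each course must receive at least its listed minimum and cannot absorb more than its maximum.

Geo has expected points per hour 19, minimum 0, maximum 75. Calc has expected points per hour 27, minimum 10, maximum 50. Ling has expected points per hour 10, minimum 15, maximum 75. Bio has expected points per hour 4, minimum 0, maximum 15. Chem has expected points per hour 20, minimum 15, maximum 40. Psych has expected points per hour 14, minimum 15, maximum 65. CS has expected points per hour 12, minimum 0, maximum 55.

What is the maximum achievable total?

Meeting every minimum uses 0+10+15+0+15+15+0 = 55 hours, leaving 150.
Order the courses by expected points per hour: Calc 27 > Chem 20 > Geo 19 > Psych 14 > CS 12 > Ling 10 > Bio 4.
Calc takes 40 more to reach its cap of 50 — 110 left.
Chem takes 25 more to reach its cap of 40 — 85 left.
Give Geo 75 more to hit its cap of 75 — 10 left.
Psych has room for 50 more but only 10 remain, so it gets 25.
Total = 19×75 + 27×50 + 10×15 + 20×40 + 14×25 = 4075.

4075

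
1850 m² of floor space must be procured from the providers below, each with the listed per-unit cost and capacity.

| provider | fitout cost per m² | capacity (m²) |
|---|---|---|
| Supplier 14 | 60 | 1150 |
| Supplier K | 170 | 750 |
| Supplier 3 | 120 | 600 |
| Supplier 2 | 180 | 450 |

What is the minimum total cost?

Cheapest first:
Supplier 14 (60): use full 1150 ; 700 m² to go.
Supplier 3 (120): use full 600 ; 100 m² to go.
Supplier K at 170: take 100 of its 750 ; requirement met.
Supplier 2: unused.
Cost = 1150×60 + 600×120 + 100×170 = 158000.

158000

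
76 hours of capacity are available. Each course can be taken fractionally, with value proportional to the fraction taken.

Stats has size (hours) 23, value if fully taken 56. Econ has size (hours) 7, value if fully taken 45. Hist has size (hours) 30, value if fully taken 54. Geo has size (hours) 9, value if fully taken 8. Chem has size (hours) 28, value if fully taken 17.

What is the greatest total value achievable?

167.25

Best value per unit of size first: Econ 45/7≈6.43, Stats 56/23≈2.43, Hist 54/30≈1.8, Geo 8/9≈0.889, Chem 17/28≈0.607.
Take all of Econ (7 hours, value 45) ; 69 hours left.
Take all of Stats (23 hours, value 56) ; 46 hours left.
Take all of Hist (30 hours, value 54) ; 16 hours left.
Take all of Geo (9 hours, value 8) ; 7 hours left.
7 hours left: a 7/28 share of Chem gives 17×7/28 = 4.25.
Total value = 167.25.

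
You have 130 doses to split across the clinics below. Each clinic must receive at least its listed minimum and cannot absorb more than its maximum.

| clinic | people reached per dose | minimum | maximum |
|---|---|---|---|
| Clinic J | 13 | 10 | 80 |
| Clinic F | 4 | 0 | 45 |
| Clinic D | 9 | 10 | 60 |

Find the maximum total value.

Meeting every minimum uses 10+0+10 = 20 doses, leaving 110.
Highest people reached per dose first: Clinic J 13 > Clinic D 9 > Clinic F 4.
Give Clinic J 70 more to hit its cap of 80 → 40 left.
Clinic D: +40 (room for 50) → 50. Pool exhausted.
Total = 13×80 + 9×50 = 1490.

1490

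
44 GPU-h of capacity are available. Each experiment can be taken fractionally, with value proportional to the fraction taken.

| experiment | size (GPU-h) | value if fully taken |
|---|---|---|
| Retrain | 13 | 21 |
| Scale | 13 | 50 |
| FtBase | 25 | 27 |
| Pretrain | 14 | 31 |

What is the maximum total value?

Sort by value density: Scale 50/13≈3.85, Pretrain 31/14≈2.21, Retrain 21/13≈1.62, FtBase 27/25≈1.08.
Take all of Scale (13 GPU-h, value 50) — 31 GPU-h left.
All 14 GPU-h of Pretrain fit (value 31) — 17 remain.
Retrain: take in full, 13 GPU-h for value 21 — 4 left.
Only 4 GPU-h remain; take 4/25 of FtBase for value 27×4/25 = 4.32.
Total value = 106.32.

106.32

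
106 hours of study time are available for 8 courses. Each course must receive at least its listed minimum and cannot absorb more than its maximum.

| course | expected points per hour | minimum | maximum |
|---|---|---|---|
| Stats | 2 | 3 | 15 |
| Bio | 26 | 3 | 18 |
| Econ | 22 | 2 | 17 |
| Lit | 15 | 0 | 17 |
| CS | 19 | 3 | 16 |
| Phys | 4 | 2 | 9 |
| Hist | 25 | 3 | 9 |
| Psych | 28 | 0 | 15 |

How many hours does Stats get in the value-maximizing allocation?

Meeting every minimum uses 3+3+2+0+3+2+3+0 = 16 hours, leaving 90.
Order the courses by expected points per hour: Psych 28 > Bio 26 > Hist 25 > Econ 22 > CS 19 > Lit 15 > Phys 4 > Stats 2.
Psych: +15 to 15 (cap) → 75 left.
Bio: +15 to 18 (cap) → 60 left.
Hist takes 6 more to reach its cap of 9 → 54 left.
Econ: +15 to 17 (cap) → 39 left.
Give CS 13 more to hit its cap of 16 → 26 left.
Lit takes 17 more to reach its cap of 17 → 9 left.
Give Phys 7 more to hit its cap of 9 → 2 left.
Stats: +2 (room for 12) → 5. Pool exhausted.

5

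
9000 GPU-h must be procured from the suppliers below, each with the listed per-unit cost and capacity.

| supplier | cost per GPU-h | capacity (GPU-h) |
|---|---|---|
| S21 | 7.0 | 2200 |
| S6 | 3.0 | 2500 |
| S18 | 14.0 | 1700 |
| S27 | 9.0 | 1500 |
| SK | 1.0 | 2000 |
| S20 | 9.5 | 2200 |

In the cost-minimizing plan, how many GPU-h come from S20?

800

Fill from the cheapest supplier first.
SK (1.0): use full 2000 ; 7000 GPU-h to go.
S6 (3.0): use full 2500 ; 4500 GPU-h to go.
S21 (7.0): use full 2200 ; 2300 GPU-h to go.
Take 1500 from S27 at 9.0 ; need 800 more.
S20 at 9.5: take 800 of its 2200 ; requirement met.
S18: unused.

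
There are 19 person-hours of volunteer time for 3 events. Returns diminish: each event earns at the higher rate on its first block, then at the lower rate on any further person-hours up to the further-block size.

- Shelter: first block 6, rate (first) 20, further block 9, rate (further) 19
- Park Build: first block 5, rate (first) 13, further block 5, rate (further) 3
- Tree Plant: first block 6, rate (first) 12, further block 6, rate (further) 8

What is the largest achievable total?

Rank every tier by rate: Shelter/tier1 20 > Shelter/tier2 19 > Park Build/tier1 13 > Tree Plant/tier1 12 > Tree Plant/tier2 8 > Park Build/tier2 3.
Shelter/tier1 (20): +6 ; 13 left.
Shelter/tier2 (19): +9 ; 4 left.
4 remain; put them into Park Build tier1 at 13.
Total = 20×6 + 19×9 + 13×4 = 343.

343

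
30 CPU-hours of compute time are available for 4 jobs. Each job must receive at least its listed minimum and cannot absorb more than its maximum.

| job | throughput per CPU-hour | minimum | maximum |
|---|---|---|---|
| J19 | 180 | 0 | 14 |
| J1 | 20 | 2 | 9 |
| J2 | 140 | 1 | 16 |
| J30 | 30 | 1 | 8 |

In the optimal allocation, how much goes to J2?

Meeting every minimum uses 0+2+1+1 = 4 CPU-hours, leaving 26.
Order the jobs by throughput per CPU-hour: J19 180 > J2 140 > J30 30 > J1 20.
J19 takes 14 more to reach its cap of 14 — 12 left.
Only 12 left; J2 takes them to reach 13.

13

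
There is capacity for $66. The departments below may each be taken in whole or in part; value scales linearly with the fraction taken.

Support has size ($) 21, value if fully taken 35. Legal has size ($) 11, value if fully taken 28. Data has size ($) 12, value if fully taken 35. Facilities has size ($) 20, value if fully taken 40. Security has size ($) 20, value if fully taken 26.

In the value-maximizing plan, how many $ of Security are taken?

Rank by value-to-size ratio: Data 35/12≈2.92, Legal 28/11≈2.55, Facilities 40/20≈2, Support 35/21≈1.67, Security 26/20≈1.3.
All 12 $ of Data fit (value 35) — 54 remain.
Legal: take in full, 11 $ for value 28 — 43 left.
Facilities: take in full, 20 $ for value 40 — 23 left.
Support: take in full, 21 $ for value 35 — 2 left.
2 $ left: a 2/20 share of Security gives 26×2/20 = 2.6.

2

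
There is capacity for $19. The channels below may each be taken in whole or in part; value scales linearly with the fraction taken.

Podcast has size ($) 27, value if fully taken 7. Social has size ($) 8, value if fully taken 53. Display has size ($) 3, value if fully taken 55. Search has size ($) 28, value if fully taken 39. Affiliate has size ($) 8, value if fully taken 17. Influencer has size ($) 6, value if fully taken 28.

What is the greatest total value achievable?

140.25

Best value per unit of size first: Display 55/3≈18.3, Social 53/8≈6.62, Influencer 28/6≈4.67, Affiliate 17/8≈2.12, Search 39/28≈1.39, Podcast 7/27≈0.259.
All 3 $ of Display fit (value 55) → 16 remain.
All 8 $ of Social fit (value 53) → 8 remain.
Influencer: take in full, 6 $ for value 28 → 2 left.
Fill the last 2 $ with part of Affiliate: 2/8 of it earns 4.25.
Total value = 140.25.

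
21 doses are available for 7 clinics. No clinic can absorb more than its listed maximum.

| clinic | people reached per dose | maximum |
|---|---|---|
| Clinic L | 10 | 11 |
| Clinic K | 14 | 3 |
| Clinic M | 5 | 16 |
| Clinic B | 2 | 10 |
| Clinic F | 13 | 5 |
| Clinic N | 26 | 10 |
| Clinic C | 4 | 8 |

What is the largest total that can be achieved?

397

Highest people reached per dose first: Clinic N 26 > Clinic K 14 > Clinic F 13 > Clinic L 10 > Clinic M 5 > Clinic C 4 > Clinic B 2.
Clinic N takes 10 to reach its cap of 10 → 11 left.
Give Clinic K 3 to hit its cap of 3 → 8 left.
Clinic F takes 5 to reach its cap of 5 → 3 left.
Only 3 left; Clinic L takes them to reach 3.
Total = 10×3 + 14×3 + 13×5 + 26×10 = 397.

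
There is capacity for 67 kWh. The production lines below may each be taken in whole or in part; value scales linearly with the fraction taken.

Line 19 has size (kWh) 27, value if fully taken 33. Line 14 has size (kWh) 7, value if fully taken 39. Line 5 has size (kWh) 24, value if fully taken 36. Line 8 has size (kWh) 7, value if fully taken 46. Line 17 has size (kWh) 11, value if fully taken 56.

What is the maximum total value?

199

Sort by value density: Line 8 46/7≈6.57, Line 14 39/7≈5.57, Line 17 56/11≈5.09, Line 5 36/24≈1.5, Line 19 33/27≈1.22.
Take all of Line 8 (7 kWh, value 46) — 60 kWh left.
Take all of Line 14 (7 kWh, value 39) — 53 kWh left.
Line 17: take in full, 11 kWh for value 56 — 42 left.
Line 5: take in full, 24 kWh for value 36 — 18 left.
18 kWh left: a 18/27 share of Line 19 gives 33×18/27 = 22.
Total value = 199.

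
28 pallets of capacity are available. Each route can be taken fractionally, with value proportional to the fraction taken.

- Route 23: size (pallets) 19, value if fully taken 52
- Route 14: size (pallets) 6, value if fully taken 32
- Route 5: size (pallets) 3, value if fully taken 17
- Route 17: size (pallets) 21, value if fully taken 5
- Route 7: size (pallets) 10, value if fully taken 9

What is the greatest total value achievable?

Best value per unit of size first: Route 5 17/3≈5.67, Route 14 32/6≈5.33, Route 23 52/19≈2.74, Route 7 9/10≈0.9, Route 17 5/21≈0.238.
Take all of Route 5 (3 pallets, value 17) — 25 pallets left.
All 6 pallets of Route 14 fit (value 32) — 19 remain.
All 19 pallets of Route 23 fit (value 52) — 0 remain.
Total value = 101.

101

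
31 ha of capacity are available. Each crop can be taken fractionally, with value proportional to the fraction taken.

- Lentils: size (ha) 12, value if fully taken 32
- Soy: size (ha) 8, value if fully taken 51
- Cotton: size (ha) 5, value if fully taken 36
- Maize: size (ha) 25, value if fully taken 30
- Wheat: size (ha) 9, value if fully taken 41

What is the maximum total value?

Best value per unit of size first: Cotton 36/5≈7.2, Soy 51/8≈6.38, Wheat 41/9≈4.56, Lentils 32/12≈2.67, Maize 30/25≈1.2.
All 5 ha of Cotton fit (value 36) ; 26 remain.
Take all of Soy (8 ha, value 51) ; 18 ha left.
Wheat: take in full, 9 ha for value 41 ; 9 left.
9 ha left: a 9/12 share of Lentils gives 32×9/12 = 24.
Total value = 152.

152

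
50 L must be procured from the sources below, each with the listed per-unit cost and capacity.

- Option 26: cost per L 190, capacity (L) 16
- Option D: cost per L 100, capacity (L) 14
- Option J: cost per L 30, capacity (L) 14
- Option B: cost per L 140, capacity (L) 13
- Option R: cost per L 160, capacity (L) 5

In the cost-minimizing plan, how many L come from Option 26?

4

Use sources in increasing cost order.
Option J (30): use full 14 → 36 L to go.
Take 14 from Option D at 100 → need 22 more.
Option B (140): use full 13 → 9 L to go.
Option R (160): use full 5 → 4 L to go.
Take 4 from Option 26 at 190 to finish.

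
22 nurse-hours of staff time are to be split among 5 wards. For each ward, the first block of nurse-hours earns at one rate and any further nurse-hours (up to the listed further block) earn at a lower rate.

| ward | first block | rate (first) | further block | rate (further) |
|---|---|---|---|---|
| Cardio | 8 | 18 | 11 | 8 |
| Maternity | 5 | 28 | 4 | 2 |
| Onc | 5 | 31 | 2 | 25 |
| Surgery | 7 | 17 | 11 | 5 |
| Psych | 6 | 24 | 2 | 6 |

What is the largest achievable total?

Treat each block as its own option and order by rate: Onc/tier1 31 > Maternity/tier1 28 > Onc/tier2 25 > Psych/tier1 24 > Cardio/tier1 18 > Surgery/tier1 17 > Cardio/tier2 8 > Psych/tier2 6 > Surgery/tier2 5 > Maternity/tier2 2.
Onc tier1 at 31: fill all 5 ; 17 left.
Fill Maternity tier1 block (5 at 28) ; 12 left.
Onc/tier2 (25): +2 ; 10 left.
Psych/tier1 (24): +6 ; 4 left.
Cardio/tier1: +4 of 8 at 18; pool empty.
Total = 31×5 + 28×5 + 25×2 + 24×6 + 18×4 = 561.

561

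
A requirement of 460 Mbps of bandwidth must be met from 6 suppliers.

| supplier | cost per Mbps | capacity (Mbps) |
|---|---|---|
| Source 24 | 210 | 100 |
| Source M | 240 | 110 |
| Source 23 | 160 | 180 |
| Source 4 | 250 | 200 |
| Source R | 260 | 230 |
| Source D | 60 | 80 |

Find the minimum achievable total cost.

Fill from the cheapest supplier first.
Source D (60): use full 80 ; 380 Mbps to go.
Take 180 from Source 23 at 160 ; need 200 more.
Take 100 from Source 24 at 210 ; need 100 more.
Source M at 240: take 100 of its 110 ; requirement met.
Source 4, Source R: unused.
Cost = 80×60 + 180×160 + 100×210 + 100×240 = 78600.

78600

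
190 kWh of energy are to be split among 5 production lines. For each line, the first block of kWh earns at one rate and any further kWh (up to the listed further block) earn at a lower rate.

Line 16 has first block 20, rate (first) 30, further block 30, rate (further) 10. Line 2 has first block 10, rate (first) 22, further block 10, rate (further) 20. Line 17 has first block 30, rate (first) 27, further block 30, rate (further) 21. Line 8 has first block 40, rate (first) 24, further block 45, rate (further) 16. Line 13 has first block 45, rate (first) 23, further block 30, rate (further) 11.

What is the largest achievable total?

Rank every tier by rate: Line 16/T1 30 > Line 17/T1 27 > Line 8/T1 24 > Line 13/T1 23 > Line 2/T1 22 > Line 17/T2 21 > Line 2/T2 20 > Line 8/T2 16 > Line 13/T2 11 > Line 16/T2 10.
Fill Line 16 T1 block (20 at 30) — 170 left.
Line 17 T1 at 27: fill all 30 — 140 left.
Fill Line 8 T1 block (40 at 24) — 100 left.
Line 13/T1 (23): +45 — 55 left.
Line 2/T1 (22): +10 — 45 left.
Fill Line 17 T2 block (30 at 21) — 15 left.
Line 2 T2 at 20: fill all 10 — 5 left.
Line 8/T2: +5 of 45 at 16; pool empty.
Total = 30×20 + 27×30 + 24×40 + 23×45 + 22×10 + 21×30 + 20×10 + 16×5 = 4535.

4535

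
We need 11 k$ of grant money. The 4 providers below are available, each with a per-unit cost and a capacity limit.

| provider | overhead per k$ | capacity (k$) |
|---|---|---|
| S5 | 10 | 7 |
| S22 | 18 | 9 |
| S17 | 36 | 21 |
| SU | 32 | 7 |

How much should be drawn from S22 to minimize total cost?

4

Use providers in increasing cost order.
S5 (10): use full 7 → 4 k$ to go.
Take 4 from S22 at 18 to finish.
SU, S17: unused.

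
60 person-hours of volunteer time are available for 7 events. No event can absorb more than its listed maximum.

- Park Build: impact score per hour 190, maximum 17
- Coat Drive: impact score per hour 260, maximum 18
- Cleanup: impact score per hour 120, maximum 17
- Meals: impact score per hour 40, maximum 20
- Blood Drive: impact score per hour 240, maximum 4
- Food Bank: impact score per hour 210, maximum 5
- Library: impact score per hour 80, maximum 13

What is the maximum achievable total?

11840

Highest impact score per hour first: Coat Drive 260 > Blood Drive 240 > Food Bank 210 > Park Build 190 > Cleanup 120 > Library 80 > Meals 40.
Give Coat Drive 18 to hit its cap of 18 → 42 left.
Blood Drive: +4 to 4 (cap) → 38 left.
Food Bank takes 5 to reach its cap of 5 → 33 left.
Park Build takes 17 to reach its cap of 17 → 16 left.
Cleanup: +16 (room for 17) → 16. Pool exhausted.
Total = 190×17 + 260×18 + 120×16 + 240×4 + 210×5 = 11840.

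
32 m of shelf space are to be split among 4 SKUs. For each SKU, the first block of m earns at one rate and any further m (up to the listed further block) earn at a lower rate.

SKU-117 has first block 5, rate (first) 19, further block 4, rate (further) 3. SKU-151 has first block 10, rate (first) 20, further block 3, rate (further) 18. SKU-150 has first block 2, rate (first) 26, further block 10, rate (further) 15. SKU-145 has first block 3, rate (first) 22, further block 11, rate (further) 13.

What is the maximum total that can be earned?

Treat each block as its own option and order by rate: SKU-150/tier1 26 > SKU-145/tier1 22 > SKU-151/tier1 20 > SKU-117/tier1 19 > SKU-151/tier2 18 > SKU-150/tier2 15 > SKU-145/tier2 13 > SKU-117/tier2 3.
SKU-150/tier1 (26): +2 → 30 left.
Fill SKU-145 tier1 block (3 at 22) → 27 left.
SKU-151/tier1 (20): +10 → 17 left.
SKU-117/tier1 (19): +5 → 12 left.
SKU-151 tier2 at 18: fill all 3 → 9 left.
SKU-150/tier2: +9 of 10 at 15; pool empty.
Total = 26×2 + 22×3 + 20×10 + 19×5 + 18×3 + 15×9 = 602.

602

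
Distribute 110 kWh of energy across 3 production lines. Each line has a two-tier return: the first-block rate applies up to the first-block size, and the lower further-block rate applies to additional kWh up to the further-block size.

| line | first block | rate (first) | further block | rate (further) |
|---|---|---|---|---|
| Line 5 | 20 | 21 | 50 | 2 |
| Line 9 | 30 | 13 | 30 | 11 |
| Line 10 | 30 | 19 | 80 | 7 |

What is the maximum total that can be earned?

1710

Rank every tier by rate: Line 5/tier1 21 > Line 10/tier1 19 > Line 9/tier1 13 > Line 9/tier2 11 > Line 10/tier2 7 > Line 5/tier2 2.
Fill Line 5 tier1 block (20 at 21) → 90 left.
Line 10/tier1 (19): +30 → 60 left.
Line 9/tier1 (13): +30 → 30 left.
Line 9/tier2 (11): +30 → 0 left.
Total = 21×20 + 19×30 + 13×30 + 11×30 = 1710.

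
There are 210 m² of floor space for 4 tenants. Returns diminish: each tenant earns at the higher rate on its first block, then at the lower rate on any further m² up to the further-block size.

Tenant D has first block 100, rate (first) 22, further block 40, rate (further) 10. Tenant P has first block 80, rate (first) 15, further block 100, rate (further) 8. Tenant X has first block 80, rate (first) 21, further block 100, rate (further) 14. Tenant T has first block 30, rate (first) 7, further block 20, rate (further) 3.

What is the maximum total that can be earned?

4330

Treat each block as its own option and order by rate: Tenant D/tier1 22 > Tenant X/tier1 21 > Tenant P/tier1 15 > Tenant X/tier2 14 > Tenant D/tier2 10 > Tenant P/tier2 8 > Tenant T/tier1 7 > Tenant T/tier2 3.
Fill Tenant D tier1 block (100 at 22) — 110 left.
Fill Tenant X tier1 block (80 at 21) — 30 left.
30 remain; put them into Tenant P tier1 at 15.
Total = 22×100 + 21×80 + 15×30 = 4330.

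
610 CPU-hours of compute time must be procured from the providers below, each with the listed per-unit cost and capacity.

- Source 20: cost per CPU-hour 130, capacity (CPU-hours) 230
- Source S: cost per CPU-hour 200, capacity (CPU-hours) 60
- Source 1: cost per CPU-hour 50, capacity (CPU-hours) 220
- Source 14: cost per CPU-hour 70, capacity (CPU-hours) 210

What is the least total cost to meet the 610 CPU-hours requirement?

Use providers in increasing cost order.
Source 1 at 50: take all 220 CPU-hours — 390 still needed.
Take 210 from Source 14 at 70 — need 180 more.
Source 20 (130): take the remaining 180 — done.
Source S: unused.
Cost = 220×50 + 210×70 + 180×130 = 49100.

49100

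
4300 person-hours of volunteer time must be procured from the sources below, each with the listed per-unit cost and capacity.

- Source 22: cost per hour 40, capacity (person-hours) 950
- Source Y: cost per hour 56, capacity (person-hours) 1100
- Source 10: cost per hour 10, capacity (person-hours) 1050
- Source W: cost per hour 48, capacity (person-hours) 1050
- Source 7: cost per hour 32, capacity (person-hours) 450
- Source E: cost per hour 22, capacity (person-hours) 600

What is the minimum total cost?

Use sources in increasing cost order.
Source 10 at 10: take all 1050 person-hours ; 3250 still needed.
Source E (22): use full 600 ; 2650 person-hours to go.
Source 7 (32): use full 450 ; 2200 person-hours to go.
Source 22 (40): use full 950 ; 1250 person-hours to go.
Take 1050 from Source W at 48 ; need 200 more.
Source Y at 56: take 200 of its 1100 ; requirement met.
Cost = 1050×10 + 600×22 + 450×32 + 950×40 + 1050×48 + 200×56 = 137700.

137700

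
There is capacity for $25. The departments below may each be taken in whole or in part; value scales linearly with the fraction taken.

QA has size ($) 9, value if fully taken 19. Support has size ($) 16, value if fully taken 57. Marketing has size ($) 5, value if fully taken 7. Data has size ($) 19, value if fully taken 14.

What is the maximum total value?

Sort by value density: Support 57/16≈3.56, QA 19/9≈2.11, Marketing 7/5≈1.4, Data 14/19≈0.737.
All 16 $ of Support fit (value 57) — 9 remain.
QA: take in full, 9 $ for value 19 — 0 left.
Total value = 76.

76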